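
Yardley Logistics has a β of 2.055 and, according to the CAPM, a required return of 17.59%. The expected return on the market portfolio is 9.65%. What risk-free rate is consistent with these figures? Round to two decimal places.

E(R) = R_f + β(E(R_m) − R_f) = R_f(1 − β) + β·E(R_m)
17.59% = R_f × (1 − 2.055) + 2.055 × 9.65%
17.59% = R_f × -1.055 + 19.83075%
R_f = (17.59% − 19.83075%) / -1.055 = 2.12%

2.12%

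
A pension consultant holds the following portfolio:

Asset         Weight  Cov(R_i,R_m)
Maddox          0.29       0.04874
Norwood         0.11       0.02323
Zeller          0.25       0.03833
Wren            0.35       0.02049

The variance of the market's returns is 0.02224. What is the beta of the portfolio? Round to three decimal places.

β_Maddox = 0.04874 / 0.02224 = 2.1915
β_Norwood = 0.02323 / 0.02224 = 1.0445
β_Zeller = 0.03833 / 0.02224 = 1.7235
β_Wren = 0.02049 / 0.02224 = 0.9213
β_P = Σ w_i β_i = 0.29×2.1915 + 0.11×1.0445 + 0.25×1.7235 + 0.35×0.9213 = 1.5038

1.504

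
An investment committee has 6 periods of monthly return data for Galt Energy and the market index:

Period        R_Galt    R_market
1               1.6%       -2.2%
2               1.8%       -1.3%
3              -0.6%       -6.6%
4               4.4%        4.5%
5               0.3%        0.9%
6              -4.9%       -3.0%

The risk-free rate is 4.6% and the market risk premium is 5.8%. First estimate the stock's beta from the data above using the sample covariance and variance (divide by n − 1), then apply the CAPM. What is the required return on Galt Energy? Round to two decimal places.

Mean R_i = (1.6 + 1.8 − 0.6 + 4.4 + 0.3 − 4.9) / 6 = 0.4333%
Mean R_m = (-2.2 − 1.3 − 6.6 + 4.5 + 0.9 − 3.0) / 6 = -1.2833%
Σ(R_i − R̄_i)(R_m − R̄_m) = 36.2067  ⇒  Cov = 36.2067 / 5 = 7.2413
Σ(R_m − R̄_m)² = 70.2683  ⇒  Var(R_m) = 70.2683 / 5 = 14.0537
β = Cov / Var(R_m) = 7.2413 / 14.0537 = 0.5153
E(R) = R_f + β × MRP = 4.6% + 0.5153 × 5.8% = 7.59%

7.59%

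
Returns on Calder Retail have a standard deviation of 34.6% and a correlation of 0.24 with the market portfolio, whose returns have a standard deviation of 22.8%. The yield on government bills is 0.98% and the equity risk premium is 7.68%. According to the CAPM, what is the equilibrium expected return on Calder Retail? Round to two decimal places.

β = ρ × σ_i / σ_m = 0.24 × 34.6% / 22.8% = 0.3642
E(R) = 0.98% + 0.3642 × 7.68% = 3.78%

3.78%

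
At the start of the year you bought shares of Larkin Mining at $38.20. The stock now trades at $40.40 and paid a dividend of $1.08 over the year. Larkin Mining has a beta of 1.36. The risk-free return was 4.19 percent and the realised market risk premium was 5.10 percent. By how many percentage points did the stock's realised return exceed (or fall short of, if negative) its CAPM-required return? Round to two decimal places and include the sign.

-2.54%

Realised HPR = (P1 + D1 − P0) / P0 = (40.40 + 1.08 − 38.20) / 38.20 = 3.28 / 38.20 = 8.5864%
CAPM required = R_f + β·MRP = 4.19% + 1.36 × 5.10% = 11.1260%
α = realised − required = 8.5864% − 11.1260% = -2.54%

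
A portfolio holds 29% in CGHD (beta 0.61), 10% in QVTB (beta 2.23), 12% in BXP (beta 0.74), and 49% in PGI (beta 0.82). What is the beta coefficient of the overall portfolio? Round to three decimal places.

0.891

β_P = Σ w_i β_i = 0.29×0.61 + 0.10×2.23 + 0.12×0.74 + 0.49×0.82 = 0.8905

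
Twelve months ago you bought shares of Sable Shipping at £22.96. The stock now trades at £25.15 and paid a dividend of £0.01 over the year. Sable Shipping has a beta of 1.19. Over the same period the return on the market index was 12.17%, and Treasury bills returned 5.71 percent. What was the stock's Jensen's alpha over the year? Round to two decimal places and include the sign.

Realised HPR = (P1 + D1 − P0) / P0 = (25.15 + 0.01 − 22.96) / 22.96 = 2.20 / 22.96 = 9.5819%
MRP = 12.17% − 5.71% = 6.46%
CAPM required = R_f + β·MRP = 5.71% + 1.19 × 6.46% = 13.3974%
α = realised − required = 9.5819% − 13.3974% = -3.82%

-3.82%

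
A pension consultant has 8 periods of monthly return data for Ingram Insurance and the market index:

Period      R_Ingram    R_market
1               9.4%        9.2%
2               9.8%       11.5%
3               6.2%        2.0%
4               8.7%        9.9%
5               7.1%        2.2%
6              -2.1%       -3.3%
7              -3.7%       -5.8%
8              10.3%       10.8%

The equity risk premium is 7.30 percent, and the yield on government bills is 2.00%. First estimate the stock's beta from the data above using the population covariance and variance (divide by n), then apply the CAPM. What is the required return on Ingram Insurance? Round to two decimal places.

7.60%

Mean R_i = (9.4 + 9.8 + 6.2 + 8.7 + 7.1 − 2.1 − 3.7 + 10.3) / 8 = 5.7125%
Mean R_m = (9.2 + 11.5 + 2.0 + 9.9 + 2.2 − 3.3 − 5.8 + 10.8) / 8 = 4.5625%
Σ(R_i − R̄_i)(R_m − R̄_m) = 244.4538  ⇒  Cov = 244.4538 / 8 = 30.5567
Σ(R_m − R̄_m)² = 318.3788  ⇒  Var(R_m) = 318.3788 / 8 = 39.7974
β = Cov / Var(R_m) = 30.5567 / 39.7974 = 0.7678
E(R) = R_f + β × MRP = 2.00% + 0.7678 × 7.30% = 7.60%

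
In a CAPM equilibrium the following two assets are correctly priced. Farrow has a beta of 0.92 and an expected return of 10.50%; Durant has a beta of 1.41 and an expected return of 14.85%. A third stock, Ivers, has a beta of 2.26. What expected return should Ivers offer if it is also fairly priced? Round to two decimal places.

22.40%

MRP (SML slope) = (14.85% − 10.50%) / (1.41 − 0.92) = 4.35% / 0.49 = 8.8776%
R_f (intercept) = 10.50% − 0.92 × 8.8776% = 2.3326%
E(R_Ivers) = R_f + β × MRP = 2.3326% + 2.26 × 8.8776% = 22.40%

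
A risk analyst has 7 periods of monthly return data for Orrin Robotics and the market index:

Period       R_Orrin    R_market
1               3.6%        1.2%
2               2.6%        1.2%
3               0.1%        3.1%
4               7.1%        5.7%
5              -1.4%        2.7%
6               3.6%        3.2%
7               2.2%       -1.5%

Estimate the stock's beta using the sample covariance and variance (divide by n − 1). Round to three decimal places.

Mean R_i = (3.6 + 2.6 + 0.1 + 7.1 − 1.4 + 3.6 + 2.2) / 7 = 2.5429%
Mean R_m = (1.2 + 1.2 + 3.1 + 5.7 + 2.7 + 3.2 − 1.5) / 7 = 2.2286%
Σ(R_i − R̄_i)(R_m − R̄_m) = 12.9914  ⇒  Cov = 12.9914 / 6 = 2.1652
Σ(R_m − R̄_m)² = 29.9943  ⇒  Var(R_m) = 29.9943 / 6 = 4.9991
β = Cov / Var(R_m) = 2.1652 / 4.9991 = 0.4331

0.433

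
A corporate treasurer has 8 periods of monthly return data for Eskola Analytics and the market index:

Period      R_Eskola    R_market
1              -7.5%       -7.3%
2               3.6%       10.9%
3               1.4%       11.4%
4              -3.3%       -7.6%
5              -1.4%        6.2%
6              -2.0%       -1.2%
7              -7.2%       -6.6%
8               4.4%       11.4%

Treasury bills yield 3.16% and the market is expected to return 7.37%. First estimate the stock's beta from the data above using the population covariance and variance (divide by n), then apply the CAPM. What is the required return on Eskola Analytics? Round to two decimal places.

5.14%

Mean R_i = (-7.5 + 3.6 + 1.4 − 3.3 − 1.4 − 2.0 − 7.2 + 4.4) / 8 = -1.5000%
Mean R_m = (-7.3 + 10.9 + 11.4 − 7.6 + 6.2 − 1.2 − 6.6 + 11.4) / 8 = 2.1500%
Σ(R_i − R̄_i)(R_m − R̄_m) = 252.2300  ⇒  Cov = 252.2300 / 8 = 31.5288
Σ(R_m − R̄_m)² = 536.2400  ⇒  Var(R_m) = 536.2400 / 8 = 67.0300
β = Cov / Var(R_m) = 31.5288 / 67.0300 = 0.4704
MRP = 7.37% − 3.16% = 4.21%
E(R) = R_f + β × MRP = 3.16% + 0.4704 × 4.21% = 5.14%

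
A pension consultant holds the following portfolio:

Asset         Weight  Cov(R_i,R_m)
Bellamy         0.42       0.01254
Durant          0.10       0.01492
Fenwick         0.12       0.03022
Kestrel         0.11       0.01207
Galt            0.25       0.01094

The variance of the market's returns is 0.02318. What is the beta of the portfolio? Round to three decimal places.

β_Bellamy = 0.01254 / 0.02318 = 0.5410
β_Durant = 0.01492 / 0.02318 = 0.6437
β_Fenwick = 0.03022 / 0.02318 = 1.3037
β_Kestrel = 0.01207 / 0.02318 = 0.5207
β_Galt = 0.01094 / 0.02318 = 0.4720
β_P = Σ w_i β_i = 0.42×0.5410 + 0.10×0.6437 + 0.12×1.3037 + 0.11×0.5207 + 0.25×0.4720 = 0.6233

0.623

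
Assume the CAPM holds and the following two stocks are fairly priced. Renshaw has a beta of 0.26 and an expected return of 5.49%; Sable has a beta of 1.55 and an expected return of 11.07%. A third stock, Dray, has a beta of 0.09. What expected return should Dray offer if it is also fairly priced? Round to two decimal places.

MRP (SML slope) = (11.07% − 5.49%) / (1.55 − 0.26) = 5.58% / 1.29 = 4.3256%
R_f (intercept) = 5.49% − 0.26 × 4.3256% = 4.3653%
E(R_Dray) = R_f + β × MRP = 4.3653% + 0.09 × 4.3256% = 4.75%

4.75%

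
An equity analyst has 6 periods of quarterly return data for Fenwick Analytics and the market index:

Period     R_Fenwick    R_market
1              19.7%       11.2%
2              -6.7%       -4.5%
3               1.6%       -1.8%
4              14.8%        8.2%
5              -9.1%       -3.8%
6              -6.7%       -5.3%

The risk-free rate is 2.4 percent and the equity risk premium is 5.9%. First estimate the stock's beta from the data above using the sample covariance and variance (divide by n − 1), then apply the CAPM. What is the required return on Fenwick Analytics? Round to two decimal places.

Mean R_i = (19.7 − 6.7 + 1.6 + 14.8 − 9.1 − 6.7) / 6 = 2.2667%
Mean R_m = (11.2 − 4.5 − 1.8 + 8.2 − 3.8 − 5.3) / 6 = 0.6667%
Σ(R_i − R̄_i)(R_m − R̄_m) = 430.2933  ⇒  Cov = 430.2933 / 5 = 86.0587
Σ(R_m − R̄_m)² = 256.0333  ⇒  Var(R_m) = 256.0333 / 5 = 51.2067
β = Cov / Var(R_m) = 86.0587 / 51.2067 = 1.6806
E(R) = R_f + β × MRP = 2.4% + 1.6806 × 5.9% = 12.32%

12.32%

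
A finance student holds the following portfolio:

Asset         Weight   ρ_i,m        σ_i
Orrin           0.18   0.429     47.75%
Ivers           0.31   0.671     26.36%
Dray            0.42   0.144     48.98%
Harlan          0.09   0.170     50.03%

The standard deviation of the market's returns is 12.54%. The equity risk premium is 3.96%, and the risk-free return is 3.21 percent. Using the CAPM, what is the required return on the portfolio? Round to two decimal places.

7.28%

β_Orrin = 0.429 × 47.75% / 12.54% = 1.6336
β_Ivers = 0.671 × 26.36% / 12.54% = 1.4105
β_Dray = 0.144 × 48.98% / 12.54% = 0.5624
β_Harlan = 0.170 × 50.03% / 12.54% = 0.6782
β_P = Σ w_i β_i = 0.18×1.6336 + 0.31×1.4105 + 0.42×0.5624 + 0.09×0.6782 = 1.0285
E(R_P) = R_f + β_P × MRP = 3.21% + 1.0285 × 3.96% = 7.28%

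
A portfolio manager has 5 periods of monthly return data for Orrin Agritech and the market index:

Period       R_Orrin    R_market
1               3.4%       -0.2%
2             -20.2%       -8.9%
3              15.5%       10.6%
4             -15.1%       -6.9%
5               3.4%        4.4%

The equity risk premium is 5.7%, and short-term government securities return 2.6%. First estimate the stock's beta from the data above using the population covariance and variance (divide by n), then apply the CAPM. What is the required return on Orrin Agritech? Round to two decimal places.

12.75%

Mean R_i = (3.4 − 20.2 + 15.5 − 15.1 + 3.4) / 5 = -2.6000%
Mean R_m = (-0.2 − 8.9 + 10.6 − 6.9 + 4.4) / 5 = -0.2000%
Σ(R_i − R̄_i)(R_m − R̄_m) = 459.9500  ⇒  Cov = 459.9500 / 5 = 91.9900
Σ(R_m − R̄_m)² = 258.3800  ⇒  Var(R_m) = 258.3800 / 5 = 51.6760
β = Cov / Var(R_m) = 91.9900 / 51.6760 = 1.7801
E(R) = R_f + β × MRP = 2.6% + 1.7801 × 5.7% = 12.75%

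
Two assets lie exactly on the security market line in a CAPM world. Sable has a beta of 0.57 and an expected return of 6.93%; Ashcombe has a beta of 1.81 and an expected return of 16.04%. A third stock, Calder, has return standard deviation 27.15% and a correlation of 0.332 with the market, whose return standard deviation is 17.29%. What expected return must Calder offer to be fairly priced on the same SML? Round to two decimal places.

6.57%

MRP = (16.04% − 6.93%) / (1.81 − 0.57) = 7.3468%
R_f = 6.93% − 0.57 × 7.3468% = 2.7423%
β_Calder = ρ·σ_i/σ_m = 0.332 × 27.15 / 17.29 = 0.5213
E(R_Calder) = R_f + β × MRP = 2.7423% + 0.5213 × 7.3468% = 6.57%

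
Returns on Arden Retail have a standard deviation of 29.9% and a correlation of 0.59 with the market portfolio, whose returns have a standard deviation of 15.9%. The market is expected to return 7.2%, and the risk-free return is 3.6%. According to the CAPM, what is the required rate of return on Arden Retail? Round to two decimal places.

7.59%

β = ρ × σ_i / σ_m = 0.59 × 29.9% / 15.9% = 1.1095
MRP = 7.2% − 3.6% = 3.60%
E(R) = 3.6% + 1.1095 × 3.6% = 7.59%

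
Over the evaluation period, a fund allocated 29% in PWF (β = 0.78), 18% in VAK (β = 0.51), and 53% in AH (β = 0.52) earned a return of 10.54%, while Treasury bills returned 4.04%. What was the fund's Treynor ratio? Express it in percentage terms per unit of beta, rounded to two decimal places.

10.95%

β_P = 0.29×0.78 + 0.18×0.51 + 0.53×0.52 = 0.5936
Treynor = (R_P − R_f) / β_P = (10.54% − 4.04%) / 0.5936 = 6.50% / 0.5936 = 10.95%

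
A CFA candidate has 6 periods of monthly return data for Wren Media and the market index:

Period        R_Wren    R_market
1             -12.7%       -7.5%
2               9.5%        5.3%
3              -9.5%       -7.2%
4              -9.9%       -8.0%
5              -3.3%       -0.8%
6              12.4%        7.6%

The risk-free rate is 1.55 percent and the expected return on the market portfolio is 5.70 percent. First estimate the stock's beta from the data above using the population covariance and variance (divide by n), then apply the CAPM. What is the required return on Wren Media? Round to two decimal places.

7.89%

Mean R_i = (-12.7 + 9.5 − 9.5 − 9.9 − 3.3 + 12.4) / 6 = -2.2500%
Mean R_m = (-7.5 + 5.3 − 7.2 − 8.0 − 0.8 + 7.6) / 6 = -1.7667%
Σ(R_i − R̄_i)(R_m − R̄_m) = 366.2300  ⇒  Cov = 366.2300 / 6 = 61.0383
Σ(R_m − R̄_m)² = 239.8533  ⇒  Var(R_m) = 239.8533 / 6 = 39.9756
β = Cov / Var(R_m) = 61.0383 / 39.9756 = 1.5269
MRP = 5.70% − 1.55% = 4.15%
E(R) = R_f + β × MRP = 1.55% + 1.5269 × 4.15% = 7.89%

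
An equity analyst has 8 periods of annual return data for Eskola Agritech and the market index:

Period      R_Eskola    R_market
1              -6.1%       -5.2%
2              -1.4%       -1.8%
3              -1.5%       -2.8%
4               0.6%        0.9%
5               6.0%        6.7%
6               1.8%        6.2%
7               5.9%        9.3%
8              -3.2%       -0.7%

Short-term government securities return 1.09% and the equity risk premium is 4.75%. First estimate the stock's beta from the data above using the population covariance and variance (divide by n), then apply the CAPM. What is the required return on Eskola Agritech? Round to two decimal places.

4.71%

Mean R_i = (-6.1 − 1.4 − 1.5 + 0.6 + 6.0 + 1.8 + 5.9 − 3.2) / 8 = 0.2625%
Mean R_m = (-5.2 − 1.8 − 2.8 + 0.9 + 6.7 + 6.2 + 9.3 − 0.7) / 8 = 1.5750%
Σ(R_i − R̄_i)(R_m − R̄_m) = 144.1425  ⇒  Cov = 144.1425 / 8 = 18.0178
Σ(R_m − R̄_m)² = 189.3950  ⇒  Var(R_m) = 189.3950 / 8 = 23.6744
β = Cov / Var(R_m) = 18.0178 / 23.6744 = 0.7611
E(R) = R_f + β × MRP = 1.09% + 0.7611 × 4.75% = 4.71%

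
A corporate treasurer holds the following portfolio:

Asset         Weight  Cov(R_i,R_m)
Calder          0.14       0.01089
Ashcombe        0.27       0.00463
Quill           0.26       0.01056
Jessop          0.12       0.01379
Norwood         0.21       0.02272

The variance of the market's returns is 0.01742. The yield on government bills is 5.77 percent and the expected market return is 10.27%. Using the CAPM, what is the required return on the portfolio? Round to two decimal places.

β_Calder = 0.01089 / 0.01742 = 0.6251
β_Ashcombe = 0.00463 / 0.01742 = 0.2658
β_Quill = 0.01056 / 0.01742 = 0.6062
β_Jessop = 0.01379 / 0.01742 = 0.7916
β_Norwood = 0.02272 / 0.01742 = 1.3042
β_P = Σ w_i β_i = 0.14×0.6251 + 0.27×0.2658 + 0.26×0.6062 + 0.12×0.7916 + 0.21×1.3042 = 0.6858
MRP = 10.27% − 5.77% = 4.50%
E(R_P) = R_f + β_P × MRP = 5.77% + 0.6858 × 4.50% = 8.86%

8.86%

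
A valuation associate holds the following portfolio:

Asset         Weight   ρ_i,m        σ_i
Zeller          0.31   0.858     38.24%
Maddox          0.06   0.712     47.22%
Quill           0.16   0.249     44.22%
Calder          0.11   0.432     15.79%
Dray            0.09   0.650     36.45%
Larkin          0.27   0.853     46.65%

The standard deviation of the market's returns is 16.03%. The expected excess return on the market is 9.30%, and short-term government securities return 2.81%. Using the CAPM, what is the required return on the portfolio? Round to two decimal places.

β_Zeller = 0.858 × 38.24% / 16.03% = 2.0468
β_Maddox = 0.712 × 47.22% / 16.03% = 2.0974
β_Quill = 0.249 × 44.22% / 16.03% = 0.6869
β_Calder = 0.432 × 15.79% / 16.03% = 0.4255
β_Dray = 0.650 × 36.45% / 16.03% = 1.4780
β_Larkin = 0.853 × 46.65% / 16.03% = 2.4824
β_P = Σ w_i β_i = 0.31×2.0468 + 0.06×2.0974 + 0.16×0.6869 + 0.11×0.4255 + 0.09×1.4780 + 0.27×2.4824 = 1.7203
E(R_P) = R_f + β_P × MRP = 2.81% + 1.7203 × 9.30% = 18.81%

18.81%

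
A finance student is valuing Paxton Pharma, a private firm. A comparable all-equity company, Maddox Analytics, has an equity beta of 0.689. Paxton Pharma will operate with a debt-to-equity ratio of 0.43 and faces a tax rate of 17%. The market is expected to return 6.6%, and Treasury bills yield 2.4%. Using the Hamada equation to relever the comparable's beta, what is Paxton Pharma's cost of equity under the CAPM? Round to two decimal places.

6.33%

β_L = β_U × [1 + (1 − t)(D/E)] = 0.689 × [1 + (1 − 0.17) × 0.43]
    = 0.689 × [1 + 0.83 × 0.43] = 0.689 × 1.3569 = 0.9349
MRP = 6.6% − 2.4% = 4.20%
E(R) = R_f + β_L × MRP = 2.4% + 0.9349 × 4.2% = 6.33%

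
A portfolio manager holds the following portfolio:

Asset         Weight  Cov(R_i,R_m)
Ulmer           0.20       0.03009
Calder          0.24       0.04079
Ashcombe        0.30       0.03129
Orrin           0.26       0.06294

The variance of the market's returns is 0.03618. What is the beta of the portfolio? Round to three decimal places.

1.149

β_Ulmer = 0.03009 / 0.03618 = 0.8317
β_Calder = 0.04079 / 0.03618 = 1.1274
β_Ashcombe = 0.03129 / 0.03618 = 0.8648
β_Orrin = 0.06294 / 0.03618 = 1.7396
β_P = Σ w_i β_i = 0.20×0.8317 + 0.24×1.1274 + 0.30×0.8648 + 0.26×1.7396 = 1.1487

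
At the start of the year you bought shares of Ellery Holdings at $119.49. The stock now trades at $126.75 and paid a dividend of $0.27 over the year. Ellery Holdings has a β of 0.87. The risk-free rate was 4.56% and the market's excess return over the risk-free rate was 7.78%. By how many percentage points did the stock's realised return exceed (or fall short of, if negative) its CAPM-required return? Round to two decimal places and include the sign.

Realised HPR = (P1 + D1 − P0) / P0 = (126.75 + 0.27 − 119.49) / 119.49 = 7.53 / 119.49 = 6.3018%
CAPM required = R_f + β·MRP = 4.56% + 0.87 × 7.78% = 11.3286%
α = realised − required = 6.3018% − 11.3286% = -5.03%

-5.03%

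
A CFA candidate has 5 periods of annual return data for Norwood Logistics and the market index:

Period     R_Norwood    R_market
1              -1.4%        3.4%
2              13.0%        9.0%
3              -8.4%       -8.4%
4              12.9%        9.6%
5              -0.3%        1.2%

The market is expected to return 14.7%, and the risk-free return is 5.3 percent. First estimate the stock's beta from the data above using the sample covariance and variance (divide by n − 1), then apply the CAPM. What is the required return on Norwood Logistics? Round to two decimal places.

Mean R_i = (-1.4 + 13.0 − 8.4 + 12.9 − 0.3) / 5 = 3.1600%
Mean R_m = (3.4 + 9.0 − 8.4 + 9.6 + 1.2) / 5 = 2.9600%
Σ(R_i − R̄_i)(R_m − R̄_m) = 259.5120  ⇒  Cov = 259.5120 / 4 = 64.8780
Σ(R_m − R̄_m)² = 212.9120  ⇒  Var(R_m) = 212.9120 / 4 = 53.2280
β = Cov / Var(R_m) = 64.8780 / 53.2280 = 1.2189
MRP = 14.7% − 5.3% = 9.40%
E(R) = R_f + β × MRP = 5.3% + 1.2189 × 9.4% = 16.76%

16.76%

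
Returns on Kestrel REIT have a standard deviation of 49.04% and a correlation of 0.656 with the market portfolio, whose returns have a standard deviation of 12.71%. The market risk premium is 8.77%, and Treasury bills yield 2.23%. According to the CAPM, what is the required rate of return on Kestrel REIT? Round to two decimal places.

β = ρ × σ_i / σ_m = 0.656 × 49.04% / 12.71% = 2.5311
E(R) = 2.23% + 2.5311 × 8.77% = 24.43%

24.43%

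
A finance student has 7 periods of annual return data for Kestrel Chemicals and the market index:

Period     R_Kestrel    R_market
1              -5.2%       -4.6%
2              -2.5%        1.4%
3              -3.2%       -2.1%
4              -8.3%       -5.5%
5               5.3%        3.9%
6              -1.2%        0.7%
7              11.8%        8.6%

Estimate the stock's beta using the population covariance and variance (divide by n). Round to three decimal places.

1.332

Mean R_i = (-5.2 − 2.5 − 3.2 − 8.3 + 5.3 − 1.2 + 11.8) / 7 = -0.4714%
Mean R_m = (-4.6 + 1.4 − 2.1 − 5.5 + 3.9 + 0.7 + 8.6) / 7 = 0.3429%
Σ(R_i − R̄_i)(R_m − R̄_m) = 195.2314  ⇒  Cov = 195.2314 / 7 = 27.8902
Σ(R_m − R̄_m)² = 146.6171  ⇒  Var(R_m) = 146.6171 / 7 = 20.9453
β = Cov / Var(R_m) = 27.8902 / 20.9453 = 1.3316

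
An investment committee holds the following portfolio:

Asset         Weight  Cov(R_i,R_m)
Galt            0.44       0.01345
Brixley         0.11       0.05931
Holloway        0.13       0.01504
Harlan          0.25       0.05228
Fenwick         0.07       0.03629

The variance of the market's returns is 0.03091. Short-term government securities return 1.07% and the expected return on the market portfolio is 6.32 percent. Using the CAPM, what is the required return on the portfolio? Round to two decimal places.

β_Galt = 0.01345 / 0.03091 = 0.4351
β_Brixley = 0.05931 / 0.03091 = 1.9188
β_Holloway = 0.01504 / 0.03091 = 0.4866
β_Harlan = 0.05228 / 0.03091 = 1.6914
β_Fenwick = 0.03629 / 0.03091 = 1.1741
β_P = Σ w_i β_i = 0.44×0.4351 + 0.11×1.9188 + 0.13×0.4866 + 0.25×1.6914 + 0.07×1.1741 = 0.9708
MRP = 6.32% − 1.07% = 5.25%
E(R_P) = R_f + β_P × MRP = 1.07% + 0.9708 × 5.25% = 6.17%

6.17%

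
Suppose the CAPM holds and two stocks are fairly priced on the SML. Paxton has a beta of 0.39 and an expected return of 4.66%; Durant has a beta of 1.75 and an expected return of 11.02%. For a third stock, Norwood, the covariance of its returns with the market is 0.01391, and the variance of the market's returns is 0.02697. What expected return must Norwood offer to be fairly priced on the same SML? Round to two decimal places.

MRP = (11.02% − 4.66%) / (1.75 − 0.39) = 4.6765%
R_f = 4.66% − 0.39 × 4.6765% = 2.8362%
β_Norwood = Cov / Var(R_m) = 0.01391 / 0.02697 = 0.5158
E(R_Norwood) = R_f + β × MRP = 2.8362% + 0.5158 × 4.6765% = 5.25%

5.25%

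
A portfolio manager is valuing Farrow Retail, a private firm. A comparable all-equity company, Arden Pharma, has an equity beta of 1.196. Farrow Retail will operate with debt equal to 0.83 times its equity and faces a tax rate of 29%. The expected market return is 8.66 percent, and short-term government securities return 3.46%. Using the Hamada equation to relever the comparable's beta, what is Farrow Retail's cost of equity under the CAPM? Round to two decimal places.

13.34%

β_L = β_U × [1 + (1 − t)(D/E)] = 1.196 × [1 + (1 − 0.29) × 0.83]
    = 1.196 × [1 + 0.71 × 0.83] = 1.196 × 1.5893 = 1.9008
MRP = 8.66% − 3.46% = 5.20%
E(R) = R_f + β_L × MRP = 3.46% + 1.9008 × 5.20% = 13.34%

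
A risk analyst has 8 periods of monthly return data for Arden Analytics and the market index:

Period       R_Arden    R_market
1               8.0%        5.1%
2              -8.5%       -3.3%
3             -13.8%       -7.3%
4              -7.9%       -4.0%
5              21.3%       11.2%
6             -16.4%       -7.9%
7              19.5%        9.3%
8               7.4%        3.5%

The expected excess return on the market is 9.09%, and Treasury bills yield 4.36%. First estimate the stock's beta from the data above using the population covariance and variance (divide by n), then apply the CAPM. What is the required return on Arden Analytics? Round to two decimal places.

22.40%

Mean R_i = (8.0 − 8.5 − 13.8 − 7.9 + 21.3 − 16.4 + 19.5 + 7.4) / 8 = 1.2000%
Mean R_m = (5.1 − 3.3 − 7.3 − 4.0 + 11.2 − 7.9 + 9.3 + 3.5) / 8 = 0.8250%
Σ(R_i − R̄_i)(R_m − R̄_m) = 768.6400  ⇒  Cov = 768.6400 / 8 = 96.0800
Σ(R_m − R̄_m)² = 387.3350  ⇒  Var(R_m) = 387.3350 / 8 = 48.4169
β = Cov / Var(R_m) = 96.0800 / 48.4169 = 1.9844
E(R) = R_f + β × MRP = 4.36% + 1.9844 × 9.09% = 22.40%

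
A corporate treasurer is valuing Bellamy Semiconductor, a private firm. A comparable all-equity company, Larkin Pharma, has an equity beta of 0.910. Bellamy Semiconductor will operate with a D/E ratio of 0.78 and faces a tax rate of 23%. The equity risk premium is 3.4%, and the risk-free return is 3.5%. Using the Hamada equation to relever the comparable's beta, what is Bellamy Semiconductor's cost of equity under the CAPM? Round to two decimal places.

β_L = β_U × [1 + (1 − t)(D/E)] = 0.910 × [1 + (1 − 0.23) × 0.78]
    = 0.910 × [1 + 0.77 × 0.78] = 0.910 × 1.6006 = 1.4565
E(R) = R_f + β_L × MRP = 3.5% + 1.4565 × 3.4% = 8.45%

8.45%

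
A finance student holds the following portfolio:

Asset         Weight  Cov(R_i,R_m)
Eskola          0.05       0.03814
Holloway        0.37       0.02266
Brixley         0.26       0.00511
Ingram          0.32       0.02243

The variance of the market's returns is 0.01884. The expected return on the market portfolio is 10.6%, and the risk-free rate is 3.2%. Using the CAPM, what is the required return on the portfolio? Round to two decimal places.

10.58%

β_Eskola = 0.03814 / 0.01884 = 2.0244
β_Holloway = 0.02266 / 0.01884 = 1.2028
β_Brixley = 0.00511 / 0.01884 = 0.2712
β_Ingram = 0.02243 / 0.01884 = 1.1906
β_P = Σ w_i β_i = 0.05×2.0244 + 0.37×1.2028 + 0.26×0.2712 + 0.32×1.1906 = 0.9978
MRP = 10.6% − 3.2% = 7.40%
E(R_P) = R_f + β_P × MRP = 3.2% + 0.9978 × 7.4% = 10.58%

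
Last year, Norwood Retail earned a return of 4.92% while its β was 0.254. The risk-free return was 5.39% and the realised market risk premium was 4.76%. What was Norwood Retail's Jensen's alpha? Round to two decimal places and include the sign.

-1.68%

CAPM benchmark = R_f + β(R_m − R_f) = 5.39% + 0.254 × 4.76% = 6.59904%
α = actual − benchmark = 4.92% − 6.59904% = -1.68%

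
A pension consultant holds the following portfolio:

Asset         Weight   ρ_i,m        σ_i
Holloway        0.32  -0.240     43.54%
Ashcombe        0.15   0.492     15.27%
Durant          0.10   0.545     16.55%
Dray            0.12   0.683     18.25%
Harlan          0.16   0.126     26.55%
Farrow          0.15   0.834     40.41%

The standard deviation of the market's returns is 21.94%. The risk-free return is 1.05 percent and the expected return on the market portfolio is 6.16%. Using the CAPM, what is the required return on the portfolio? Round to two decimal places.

2.39%

β_Holloway = -0.240 × 43.54% / 21.94% = -0.4763
β_Ashcombe = 0.492 × 15.27% / 21.94% = 0.3424
β_Durant = 0.545 × 16.55% / 21.94% = 0.4111
β_Dray = 0.683 × 18.25% / 21.94% = 0.5681
β_Harlan = 0.126 × 26.55% / 21.94% = 0.1525
β_Farrow = 0.834 × 40.41% / 21.94% = 1.5361
β_P = Σ w_i β_i = 0.32×-0.4763 + 0.15×0.3424 + 0.10×0.4111 + 0.12×0.5681 + 0.16×0.1525 + 0.15×1.5361 = 0.2630
MRP = 6.16% − 1.05% = 5.11%
E(R_P) = R_f + β_P × MRP = 1.05% + 0.2630 × 5.11% = 2.39%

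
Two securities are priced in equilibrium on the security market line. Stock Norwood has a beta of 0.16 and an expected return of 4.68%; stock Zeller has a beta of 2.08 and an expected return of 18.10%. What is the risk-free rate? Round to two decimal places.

Both satisfy E(R) = R_f + β·MRP, so the slope of the SML is
MRP = (18.10% − 4.68%) / (2.08 − 0.16) = 13.42% / 1.92 = 6.9896%
R_f = E(R_Norwood) − β_Norwood·MRP = 4.68% − 0.16 × 6.9896% = 3.5617%

3.56%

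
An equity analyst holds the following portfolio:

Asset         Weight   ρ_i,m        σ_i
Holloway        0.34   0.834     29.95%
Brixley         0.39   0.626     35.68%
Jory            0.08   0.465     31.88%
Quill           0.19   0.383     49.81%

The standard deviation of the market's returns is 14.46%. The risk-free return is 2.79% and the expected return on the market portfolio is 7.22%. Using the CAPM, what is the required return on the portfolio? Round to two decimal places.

β_Holloway = 0.834 × 29.95% / 14.46% = 1.7274
β_Brixley = 0.626 × 35.68% / 14.46% = 1.5447
β_Jory = 0.465 × 31.88% / 14.46% = 1.0252
β_Quill = 0.383 × 49.81% / 14.46% = 1.3193
β_P = Σ w_i β_i = 0.34×1.7274 + 0.39×1.5447 + 0.08×1.0252 + 0.19×1.3193 = 1.5224
MRP = 7.22% − 2.79% = 4.43%
E(R_P) = R_f + β_P × MRP = 2.79% + 1.5224 × 4.43% = 9.53%

9.53%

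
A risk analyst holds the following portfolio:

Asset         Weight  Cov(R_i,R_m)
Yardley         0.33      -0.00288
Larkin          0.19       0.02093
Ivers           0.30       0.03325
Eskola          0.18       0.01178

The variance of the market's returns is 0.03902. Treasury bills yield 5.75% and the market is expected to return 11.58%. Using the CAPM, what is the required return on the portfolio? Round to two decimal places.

8.01%

β_Yardley = -0.00288 / 0.03902 = -0.0738
β_Larkin = 0.02093 / 0.03902 = 0.5364
β_Ivers = 0.03325 / 0.03902 = 0.8521
β_Eskola = 0.01178 / 0.03902 = 0.3019
β_P = Σ w_i β_i = 0.33×-0.0738 + 0.19×0.5364 + 0.30×0.8521 + 0.18×0.3019 = 0.3875
MRP = 11.58% − 5.75% = 5.83%
E(R_P) = R_f + β_P × MRP = 5.75% + 0.3875 × 5.83% = 8.01%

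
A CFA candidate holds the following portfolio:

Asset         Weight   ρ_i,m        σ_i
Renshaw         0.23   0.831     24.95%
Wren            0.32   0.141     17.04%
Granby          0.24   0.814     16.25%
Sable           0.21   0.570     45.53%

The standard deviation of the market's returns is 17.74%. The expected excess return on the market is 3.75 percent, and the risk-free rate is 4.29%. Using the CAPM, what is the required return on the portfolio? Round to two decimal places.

7.28%

β_Renshaw = 0.831 × 24.95% / 17.74% = 1.1687
β_Wren = 0.141 × 17.04% / 17.74% = 0.1354
β_Granby = 0.814 × 16.25% / 17.74% = 0.7456
β_Sable = 0.570 × 45.53% / 17.74% = 1.4629
β_P = Σ w_i β_i = 0.23×1.1687 + 0.32×0.1354 + 0.24×0.7456 + 0.21×1.4629 = 0.7983
E(R_P) = R_f + β_P × MRP = 4.29% + 0.7983 × 3.75% = 7.28%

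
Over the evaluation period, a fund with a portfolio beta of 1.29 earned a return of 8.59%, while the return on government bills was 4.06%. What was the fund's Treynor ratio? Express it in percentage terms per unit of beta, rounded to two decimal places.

3.51%

Treynor = (R_P − R_f) / β_P = (8.59% − 4.06%) / 1.2900 = 4.53% / 1.2900 = 3.51%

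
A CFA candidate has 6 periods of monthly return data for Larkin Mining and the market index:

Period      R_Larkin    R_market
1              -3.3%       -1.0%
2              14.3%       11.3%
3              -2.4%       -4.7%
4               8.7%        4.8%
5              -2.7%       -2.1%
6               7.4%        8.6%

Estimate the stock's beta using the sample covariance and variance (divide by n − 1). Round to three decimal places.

1.101

Mean R_i = (-3.3 + 14.3 − 2.4 + 8.7 − 2.7 + 7.4) / 6 = 3.6667%
Mean R_m = (-1.0 + 11.3 − 4.7 + 4.8 − 2.1 + 8.6) / 6 = 2.8167%
Σ(R_i − R̄_i)(R_m − R̄_m) = 225.2733  ⇒  Cov = 225.2733 / 5 = 45.0547
Σ(R_m − R̄_m)² = 204.5883  ⇒  Var(R_m) = 204.5883 / 5 = 40.9177
β = Cov / Var(R_m) = 45.0547 / 40.9177 = 1.1011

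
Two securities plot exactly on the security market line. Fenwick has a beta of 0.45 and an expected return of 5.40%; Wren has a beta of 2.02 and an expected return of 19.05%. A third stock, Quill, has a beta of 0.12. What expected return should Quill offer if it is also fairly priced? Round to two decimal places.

MRP (SML slope) = (19.05% − 5.40%) / (2.02 − 0.45) = 13.65% / 1.57 = 8.6943%
R_f (intercept) = 5.40% − 0.45 × 8.6943% = 1.4876%
E(R_Quill) = R_f + β × MRP = 1.4876% + 0.12 × 8.6943% = 2.53%

2.53%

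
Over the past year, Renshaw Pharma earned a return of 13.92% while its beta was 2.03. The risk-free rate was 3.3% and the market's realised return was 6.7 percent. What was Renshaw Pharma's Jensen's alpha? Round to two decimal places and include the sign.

Market excess return = 6.7% − 3.3% = 3.40%
CAPM benchmark = R_f + β(R_m − R_f) = 3.3% + 2.03 × 3.4% = 10.2020%
α = actual − benchmark = 13.92% − 10.2020% = +3.72%

+3.72%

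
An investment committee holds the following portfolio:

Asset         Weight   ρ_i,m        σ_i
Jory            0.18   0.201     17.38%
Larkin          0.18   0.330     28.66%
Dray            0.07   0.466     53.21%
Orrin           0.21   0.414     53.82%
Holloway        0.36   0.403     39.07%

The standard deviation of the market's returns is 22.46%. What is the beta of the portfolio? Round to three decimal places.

β_Jory = 0.201 × 17.38% / 22.46% = 0.1555
β_Larkin = 0.330 × 28.66% / 22.46% = 0.4211
β_Dray = 0.466 × 53.21% / 22.46% = 1.1040
β_Orrin = 0.414 × 53.82% / 22.46% = 0.9921
β_Holloway = 0.403 × 39.07% / 22.46% = 0.7010
β_P = Σ w_i β_i = 0.18×0.1555 + 0.18×0.4211 + 0.07×1.1040 + 0.21×0.9921 + 0.36×0.7010 = 0.6418

0.642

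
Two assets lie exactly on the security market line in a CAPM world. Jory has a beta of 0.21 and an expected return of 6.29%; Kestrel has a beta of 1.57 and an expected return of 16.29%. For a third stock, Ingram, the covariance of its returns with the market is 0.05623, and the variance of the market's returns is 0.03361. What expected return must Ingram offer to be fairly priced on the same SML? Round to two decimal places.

17.05%

MRP = (16.29% − 6.29%) / (1.57 − 0.21) = 7.3529%
R_f = 6.29% − 0.21 × 7.3529% = 4.7459%
β_Ingram = Cov / Var(R_m) = 0.05623 / 0.03361 = 1.6730
E(R_Ingram) = R_f + β × MRP = 4.7459% + 1.6730 × 7.3529% = 17.05%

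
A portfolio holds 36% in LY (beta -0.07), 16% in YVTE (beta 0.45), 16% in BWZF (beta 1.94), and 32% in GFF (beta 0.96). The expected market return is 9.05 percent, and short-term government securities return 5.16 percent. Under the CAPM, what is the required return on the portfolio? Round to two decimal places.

β_P = Σ w_i β_i = 0.36×-0.07 + 0.16×0.45 + 0.16×1.94 + 0.32×0.96 = 0.6644
MRP = 9.05% − 5.16% = 3.89%
E(R_P) = R_f + β_P × MRP = 5.16% + 0.6644 × 3.89% = 7.74%

7.74%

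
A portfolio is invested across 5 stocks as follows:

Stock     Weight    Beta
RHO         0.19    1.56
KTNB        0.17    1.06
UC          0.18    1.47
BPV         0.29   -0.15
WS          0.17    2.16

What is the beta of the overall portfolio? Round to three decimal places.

β_P = Σ w_i β_i = 0.19×1.56 + 0.17×1.06 + 0.18×1.47 + 0.29×-0.15 + 0.17×2.16 = 1.0649

1.065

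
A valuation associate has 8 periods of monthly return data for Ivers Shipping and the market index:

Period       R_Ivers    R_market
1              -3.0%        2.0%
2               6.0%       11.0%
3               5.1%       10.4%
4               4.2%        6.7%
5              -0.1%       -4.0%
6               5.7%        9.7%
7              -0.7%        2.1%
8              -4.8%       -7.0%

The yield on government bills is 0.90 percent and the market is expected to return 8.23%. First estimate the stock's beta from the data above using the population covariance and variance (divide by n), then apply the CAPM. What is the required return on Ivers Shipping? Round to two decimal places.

Mean R_i = (-3.0 + 6.0 + 5.1 + 4.2 − 0.1 + 5.7 − 0.7 − 4.8) / 8 = 1.5500%
Mean R_m = (2.0 + 11.0 + 10.4 + 6.7 − 4.0 + 9.7 + 2.1 − 7.0) / 8 = 3.8625%
Σ(R_i − R̄_i)(R_m − R̄_m) = 181.1050  ⇒  Cov = 181.1050 / 8 = 22.6381
Σ(R_m − R̄_m)² = 322.1988  ⇒  Var(R_m) = 322.1988 / 8 = 40.2749
β = Cov / Var(R_m) = 22.6381 / 40.2749 = 0.5621
MRP = 8.23% − 0.90% = 7.33%
E(R) = R_f + β × MRP = 0.90% + 0.5621 × 7.33% = 5.02%

5.02%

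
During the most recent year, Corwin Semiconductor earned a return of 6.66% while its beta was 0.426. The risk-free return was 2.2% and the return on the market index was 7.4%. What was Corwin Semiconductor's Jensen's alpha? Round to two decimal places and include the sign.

Market excess return = 7.4% − 2.2% = 5.20%
CAPM benchmark = R_f + β(R_m − R_f) = 2.2% + 0.426 × 5.2% = 4.4152%
α = actual − benchmark = 6.66% − 4.4152% = +2.24%

+2.24%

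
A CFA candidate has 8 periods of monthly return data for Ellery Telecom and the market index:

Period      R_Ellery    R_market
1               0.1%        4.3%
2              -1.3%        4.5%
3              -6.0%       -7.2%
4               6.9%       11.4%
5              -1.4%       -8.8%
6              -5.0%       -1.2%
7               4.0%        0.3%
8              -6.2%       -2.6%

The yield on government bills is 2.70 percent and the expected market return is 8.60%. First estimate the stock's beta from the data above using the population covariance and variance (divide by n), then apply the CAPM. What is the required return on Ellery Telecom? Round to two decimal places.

5.65%

Mean R_i = (0.1 − 1.3 − 6.0 + 6.9 − 1.4 − 5.0 + 4.0 − 6.2) / 8 = -1.1125%
Mean R_m = (4.3 + 4.5 − 7.2 + 11.4 − 8.8 − 1.2 + 0.3 − 2.6) / 8 = 0.0875%
Σ(R_i − R̄_i)(R_m − R̄_m) = 152.8588  ⇒  Cov = 152.8588 / 8 = 19.1074
Σ(R_m − R̄_m)² = 306.2088  ⇒  Var(R_m) = 306.2088 / 8 = 38.2761
β = Cov / Var(R_m) = 19.1074 / 38.2761 = 0.4992
MRP = 8.60% − 2.70% = 5.90%
E(R) = R_f + β × MRP = 2.70% + 0.4992 × 5.90% = 5.65%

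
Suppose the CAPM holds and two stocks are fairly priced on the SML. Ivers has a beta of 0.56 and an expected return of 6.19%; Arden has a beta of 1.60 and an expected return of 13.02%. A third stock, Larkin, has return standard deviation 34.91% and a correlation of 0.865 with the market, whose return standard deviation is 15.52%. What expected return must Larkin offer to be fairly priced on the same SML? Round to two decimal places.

MRP = (13.02% − 6.19%) / (1.60 − 0.56) = 6.5673%
R_f = 6.19% − 0.56 × 6.5673% = 2.5123%
β_Larkin = ρ·σ_i/σ_m = 0.865 × 34.91 / 15.52 = 1.9457
E(R_Larkin) = R_f + β × MRP = 2.5123% + 1.9457 × 6.5673% = 15.29%

15.29%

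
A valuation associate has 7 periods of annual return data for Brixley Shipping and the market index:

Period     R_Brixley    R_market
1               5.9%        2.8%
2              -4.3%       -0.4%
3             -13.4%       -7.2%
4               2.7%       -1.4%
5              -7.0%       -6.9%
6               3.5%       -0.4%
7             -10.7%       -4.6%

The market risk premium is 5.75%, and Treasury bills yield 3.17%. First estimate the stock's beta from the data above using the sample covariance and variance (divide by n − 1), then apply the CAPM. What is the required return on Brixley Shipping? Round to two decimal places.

13.23%

Mean R_i = (5.9 − 4.3 − 13.4 + 2.7 − 7.0 + 3.5 − 10.7) / 7 = -3.3286%
Mean R_m = (2.8 − 0.4 − 7.2 − 1.4 − 6.9 − 0.4 − 4.6) / 7 = -2.5857%
Σ(R_i − R̄_i)(R_m − R̄_m) = 146.8129  ⇒  Cov = 146.8129 / 6 = 24.4688
Σ(R_m − R̄_m)² = 83.9286  ⇒  Var(R_m) = 83.9286 / 6 = 13.9881
β = Cov / Var(R_m) = 24.4688 / 13.9881 = 1.7493
E(R) = R_f + β × MRP = 3.17% + 1.7493 × 5.75% = 13.23%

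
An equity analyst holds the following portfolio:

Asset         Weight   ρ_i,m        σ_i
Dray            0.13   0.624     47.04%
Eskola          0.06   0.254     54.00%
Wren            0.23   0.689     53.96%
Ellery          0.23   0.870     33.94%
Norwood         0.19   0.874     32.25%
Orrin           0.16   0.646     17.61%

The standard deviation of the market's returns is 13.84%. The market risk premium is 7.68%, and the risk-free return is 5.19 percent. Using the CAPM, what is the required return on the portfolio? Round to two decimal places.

β_Dray = 0.624 × 47.04% / 13.84% = 2.1209
β_Eskola = 0.254 × 54.00% / 13.84% = 0.9910
β_Wren = 0.689 × 53.96% / 13.84% = 2.6863
β_Ellery = 0.870 × 33.94% / 13.84% = 2.1335
β_Norwood = 0.874 × 32.25% / 13.84% = 2.0366
β_Orrin = 0.646 × 17.61% / 13.84% = 0.8220
β_P = Σ w_i β_i = 0.13×2.1209 + 0.06×0.9910 + 0.23×2.6863 + 0.23×2.1335 + 0.19×2.0366 + 0.16×0.8220 = 1.9622
E(R_P) = R_f + β_P × MRP = 5.19% + 1.9622 × 7.68% = 20.26%

20.26%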